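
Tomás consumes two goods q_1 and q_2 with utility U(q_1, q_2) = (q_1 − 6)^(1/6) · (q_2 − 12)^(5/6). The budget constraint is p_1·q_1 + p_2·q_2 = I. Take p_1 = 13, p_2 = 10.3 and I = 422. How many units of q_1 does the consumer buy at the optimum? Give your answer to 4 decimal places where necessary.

Substituting into the budget: q_1* = 6 + 1/6·(I − 6·p_1 − 12·p_2)/p_1, and q_2* = 12 + 5/6·(…)/p_2.
Discretionary income = 422 − 6·13 − 12·10.3 = 220.4; q_1* = 6 + 1/6·220.4/13 = 8.8256.

q_1* = 8.8256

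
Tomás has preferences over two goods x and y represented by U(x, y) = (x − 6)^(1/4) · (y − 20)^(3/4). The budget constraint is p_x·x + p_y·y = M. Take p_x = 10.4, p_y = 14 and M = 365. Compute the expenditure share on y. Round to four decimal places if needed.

Discretionary income = 365 − 6·10.4 − 20·14 = 22.6; x* = 6 + 0.25·22.6/10.4 = 6.5433; y* = 20 + 0.75·22.6/14 = 21.2107.
Expenditure on y: 14·21.2107 = 296.95; share = 0.8136.

share on y = 0.8136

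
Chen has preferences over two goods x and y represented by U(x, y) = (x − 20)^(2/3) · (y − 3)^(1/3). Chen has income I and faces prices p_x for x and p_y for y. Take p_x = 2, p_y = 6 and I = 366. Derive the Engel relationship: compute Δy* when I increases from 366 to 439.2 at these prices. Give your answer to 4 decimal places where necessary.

Δy* = 4.0667

Let x' = x−20, y' = y−3. MRS = 2·y'/x' = p_x/p_y.
After buying the subsistence bundle (20, 3), a share 2/3 of the remaining income goes to x: x* = 20 + 2/3·(I − 20p_x − 3p_y)/p_x.
Discretionary income = 366 − 20·2 − 3·6 = 308; y* = 3 + 1/3·308/6 = 20.1111.
At I' = 439.2: y* = 24.1778. Change: 24.1778 − 20.1111 = 4.0667.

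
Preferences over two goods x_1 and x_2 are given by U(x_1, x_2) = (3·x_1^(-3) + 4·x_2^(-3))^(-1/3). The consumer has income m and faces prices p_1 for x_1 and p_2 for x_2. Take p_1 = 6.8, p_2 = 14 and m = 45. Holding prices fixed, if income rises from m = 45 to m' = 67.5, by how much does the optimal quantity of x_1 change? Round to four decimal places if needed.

Δx_1* = 1.1622

With the ratio pinned down, the budget gives x_1* = m/(p_1 + p_2·(x_2/x_1)) and x_2* = (x_2/x_1)·x_1*.
Numerically x_2/x_1 = 0.897077, so x_1* = 45/(6.8 + 14·0.897077) = 2.3245.
At m' = 67.5: x_1* = 3.4867. Change: 3.4867 − 2.3245 = 1.1622.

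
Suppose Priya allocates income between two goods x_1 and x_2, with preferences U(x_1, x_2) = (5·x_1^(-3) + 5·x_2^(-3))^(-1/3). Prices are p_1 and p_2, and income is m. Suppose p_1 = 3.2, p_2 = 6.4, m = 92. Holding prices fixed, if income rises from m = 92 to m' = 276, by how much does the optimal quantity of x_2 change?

MU_x_1 ∝ 5·x_1^(-4), MU_x_2 ∝ 5·x_2^(-4), so MRS = (x_2/x_1)^(4) = p_1/p_2.
Hence x_2/x_1 = (p_1/p_2)^(1/(4)), i.e. raised to the 0.25 power.
With the ratio pinned down, the budget gives x_1* = m/(p_1 + p_2·(x_2/x_1)) and x_2* = (x_2/x_1)·x_1*.
Numerically x_2/x_1 = 0.840896, so x_1* = 92/(3.2 + 6.4·0.840896) = 10.7204 and x_2* = 0.840896·10.7204 = 9.0148.
At m' = 276: x_2* = 27.0443. Change: 27.0443 − 9.0148 = 18.0296.

Δx_2* = 18.0296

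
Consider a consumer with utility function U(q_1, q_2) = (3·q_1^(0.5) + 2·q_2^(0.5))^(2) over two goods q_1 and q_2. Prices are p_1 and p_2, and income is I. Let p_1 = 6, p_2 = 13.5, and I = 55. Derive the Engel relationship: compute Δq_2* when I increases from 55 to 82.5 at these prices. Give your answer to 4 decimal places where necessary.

Δq_2* = 0.336

MU_q_1 ∝ 3·q_1^(-0.5), MU_q_2 ∝ 2·q_2^(-0.5), so MRS = (3/2)·(q_2/q_1)^(0.5) = p_1/p_2.
Solve for the ratio: q_2/q_1 = [(2/3)·p_1/p_2]^(2).
With the ratio pinned down, the budget gives q_1* = I/(p_1 + p_2·(q_2/q_1)) and q_2* = (q_2/q_1)·q_1*.
Numerically q_2/q_1 = 0.087791, so q_1* = 55/(6 + 13.5·0.087791) = 7.6546 and q_2* = 0.087791·7.6546 = 0.672.
At I' = 82.5: q_2* = 1.008. Change: 1.008 − 0.672 = 0.336.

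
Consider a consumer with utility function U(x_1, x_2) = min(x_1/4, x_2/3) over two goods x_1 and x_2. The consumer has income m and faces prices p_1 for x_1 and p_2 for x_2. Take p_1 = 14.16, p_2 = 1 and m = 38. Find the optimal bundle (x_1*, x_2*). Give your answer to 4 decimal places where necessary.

With perfect complements, no substitution: consume in ratio x_1:x_2 = 4:3.
Budget: p_1·x_1 + p_2·(3/4)·x_1 = m, so (4·p_1 + 3·p_2)·x_1 = 4·m.
Demand: x_1*(p_1,p_2,m) = 4·m/(4·p_1 + 3·p_2), x_2* = 3·m/(4·p_1 + 3·p_2).
Here 4·14.16 + 3·1 = 59.64, giving x_1* = 2.5486 and x_2* = 1.9115.

x_1* = 2.5486, x_2* = 1.9115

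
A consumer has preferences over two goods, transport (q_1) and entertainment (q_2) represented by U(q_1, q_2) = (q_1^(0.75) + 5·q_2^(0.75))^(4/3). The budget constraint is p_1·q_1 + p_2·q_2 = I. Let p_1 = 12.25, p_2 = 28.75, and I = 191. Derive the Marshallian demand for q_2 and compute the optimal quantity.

q_2* = 6.5089

Substitute q_2 = (q_2/q_1)·q_1 into the budget: q_1* = I/(p_1 + p_2·(q_2/q_1)).
Numerically q_2/q_1 = 20.600273, so q_1* = 191/(12.25 + 28.75·20.600273) = 0.316 and q_2* = 20.600273·0.316 = 6.5089.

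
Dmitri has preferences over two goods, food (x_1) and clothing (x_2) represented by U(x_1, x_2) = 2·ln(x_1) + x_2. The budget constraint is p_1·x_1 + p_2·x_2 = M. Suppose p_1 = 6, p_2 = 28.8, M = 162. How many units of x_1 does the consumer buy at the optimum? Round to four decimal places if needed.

Set MRS = p_1/p_2: (2/x_1)/1 = p_1/p_2.
So x_1*(p_1,p_2) = 2·p_2/p_1, independent of income; and x_2* = (M − 2·p_2)/p_2.
At the given prices: x_1* = 2·28.8/6 = 9.6.

x_1* = 9.6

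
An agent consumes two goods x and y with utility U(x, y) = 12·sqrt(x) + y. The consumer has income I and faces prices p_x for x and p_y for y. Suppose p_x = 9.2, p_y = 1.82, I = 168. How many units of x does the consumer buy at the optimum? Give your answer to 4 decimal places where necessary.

x* = 1.4089

Thus x* = (6·p_y/p_x)² — independent of I — with the rest of income spent on y.
Plugging in: x* = (6·1.82/9.2)² = 1.4089.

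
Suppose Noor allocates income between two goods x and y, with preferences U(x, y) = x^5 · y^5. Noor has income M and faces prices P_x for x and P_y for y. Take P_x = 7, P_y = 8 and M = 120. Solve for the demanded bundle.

x* = 8.5714, y* = 7.5

Tangency: MRS = y/x = P_x/P_y.
So 5·P_y·y = 5·P_x·x; combined with the budget, a share 0.5 of income goes to x.
Demand: x*(P_x,P_y,M) = 0.5·M/P_x and y* = 0.5·M/P_y.
At P_x=7, P_y=8, M=120: x* = 0.5·120/7 = 8.5714, y* = 7.5.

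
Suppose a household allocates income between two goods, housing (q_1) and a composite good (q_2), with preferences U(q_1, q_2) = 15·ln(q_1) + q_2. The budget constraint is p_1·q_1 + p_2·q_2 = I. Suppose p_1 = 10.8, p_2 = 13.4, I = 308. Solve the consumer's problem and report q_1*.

So q_1*(p_1,p_2) = 15·p_2/p_1, independent of income; and q_2* = (I − 15·p_2)/p_2.
At the given prices: q_1* = 15·13.4/10.8 = 18.6111.

q_1* = 18.6111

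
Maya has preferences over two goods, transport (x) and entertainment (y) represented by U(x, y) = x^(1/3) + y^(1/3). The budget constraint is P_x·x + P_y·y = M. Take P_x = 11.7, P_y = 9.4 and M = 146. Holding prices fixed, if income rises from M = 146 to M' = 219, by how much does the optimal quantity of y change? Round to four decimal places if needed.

Δy* = 4.0952

MU_x ∝ x^(-2/3), MU_y ∝ y^(-2/3), so MRS = (y/x)^(2/3) = P_x/P_y.
Hence y/x = (P_x/P_y)^(1/(2/3)), i.e. raised to the 1.5 power.
Substitute y = (y/x)·x into the budget: x* = M/(P_x + P_y·(y/x)).
Numerically y/x = 1.388631, so x* = 146/(11.7 + 9.4·1.388631) = 5.8982 and y* = 1.388631·5.8982 = 8.1905.
At M' = 219: y* = 12.2857. Change: 12.2857 − 8.1905 = 4.0952.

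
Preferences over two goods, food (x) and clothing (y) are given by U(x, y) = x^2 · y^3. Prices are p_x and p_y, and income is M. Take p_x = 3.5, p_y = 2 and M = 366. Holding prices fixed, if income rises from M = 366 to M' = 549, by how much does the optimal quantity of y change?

Δy* = 54.9

The MRS is (2/3)·y/x. Set MRS = p_x/p_y.
Rearranging, p_y·y = (3/2)·p_x·x. Substituting into the budget gives p_x·x·(1 + (3/2)) = M.
Demand: x*(p_x,p_y,M) = 0.4·M/p_x and y* = 0.6·M/p_y.
At p_x=3.5, p_y=2, M=366: y* = 0.6·366/2 = 109.8.
At M' = 549: y* = 164.7. Change: 164.7 − 109.8 = 54.9.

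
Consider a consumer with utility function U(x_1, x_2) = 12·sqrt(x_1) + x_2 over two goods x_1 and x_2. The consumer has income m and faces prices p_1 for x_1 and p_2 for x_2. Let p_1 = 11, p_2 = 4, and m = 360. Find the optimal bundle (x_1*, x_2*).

x_1* = 4.7603, x_2* = 76.9091

Set MRS = p_1/p_2: 6·x_1^(−1/2) = p_1/p_2.
Solve: √x_1 = 6·p_2/p_1, so x_1*(p_1,p_2) = (6·p_2/p_1)², and x_2* = (m − p_1·x_1*)/p_2.
Plugging in: x_1* = (6·4/11)² = 4.7603, x_2* = 76.9091.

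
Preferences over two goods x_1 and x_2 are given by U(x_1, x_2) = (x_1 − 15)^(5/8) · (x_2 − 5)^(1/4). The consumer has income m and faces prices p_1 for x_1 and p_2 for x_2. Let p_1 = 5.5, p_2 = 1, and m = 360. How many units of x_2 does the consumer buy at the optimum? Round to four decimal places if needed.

MRS = (5/2)·(x_2−5)/(x_1−15). Tangency with p_1/p_2 gives x_2−5 = (2/5)·(p_1/p_2)·(x_1−15).
Substituting into the budget: x_1* = 15 + 5/7·(m − 15·p_1 − 5·p_2)/p_1, and x_2* = 5 + 2/7·(…)/p_2.
Discretionary income = 360 − 15·5.5 − 5·1 = 272.5; x_2* = 5 + 2/7·272.5/1 = 82.8571.

x_2* = 82.8571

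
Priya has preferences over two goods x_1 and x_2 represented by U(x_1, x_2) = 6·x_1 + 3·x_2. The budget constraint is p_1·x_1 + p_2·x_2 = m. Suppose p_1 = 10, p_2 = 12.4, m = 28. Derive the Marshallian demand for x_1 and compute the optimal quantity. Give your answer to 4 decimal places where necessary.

x_1 gives more utility per dollar, so spend all income on x_1: x_1* = m/p_1, x_2* = 0.
Numerically: x_1* = 2.8, x_2* = 0.

x_1* = 2.8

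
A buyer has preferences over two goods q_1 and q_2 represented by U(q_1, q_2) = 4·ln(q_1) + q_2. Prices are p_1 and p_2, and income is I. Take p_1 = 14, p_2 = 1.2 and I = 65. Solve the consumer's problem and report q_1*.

q_1* = 0.3429

So q_1*(p_1,p_2) = 4·p_2/p_1, independent of income; and q_2* = (I − 4·p_2)/p_2.
At the given prices: q_1* = 4·1.2/14 = 0.3429.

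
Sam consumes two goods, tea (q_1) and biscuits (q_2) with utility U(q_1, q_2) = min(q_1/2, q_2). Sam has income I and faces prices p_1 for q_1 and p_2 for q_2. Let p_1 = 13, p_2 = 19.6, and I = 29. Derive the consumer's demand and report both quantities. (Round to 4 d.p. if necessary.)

q_1* = 1.2719, q_2* = 0.636

Leontief preferences: the optimum is at the kink where q_1/2 = q_2/1, i.e. q_2 = (1/2)·q_1.
Budget: p_1·q_1 + p_2·(1/2)·q_1 = I, so (2·p_1 + p_2)·q_1 = 2·I.
Demand: q_1*(p_1,p_2,I) = 2·I/(2·p_1 + p_2), q_2* = I/(2·p_1 + p_2).
Here 2·13 + 19.6 = 45.6, giving q_1* = 1.2719 and q_2* = 0.636.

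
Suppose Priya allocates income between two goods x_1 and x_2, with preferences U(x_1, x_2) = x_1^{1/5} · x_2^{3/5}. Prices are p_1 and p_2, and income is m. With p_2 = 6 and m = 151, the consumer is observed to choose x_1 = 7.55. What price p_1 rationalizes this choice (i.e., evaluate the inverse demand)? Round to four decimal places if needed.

MU_x_1/MU_x_2 = (0.2·x_2)/(0.6·x_1); tangency sets this equal to p_1/p_2.
So 0.2·p_2·x_2 = 0.6·p_1·x_1; combined with the budget, a share 0.25 of income goes to x_1.
Demand: x_1*(p_1,p_2,m) = 0.25·m/p_1 and x_2* = 0.75·m/p_2.
Set x_1* = 7.55 in the demand function and solve for p_1: p_1 = 5.

p_1 = 5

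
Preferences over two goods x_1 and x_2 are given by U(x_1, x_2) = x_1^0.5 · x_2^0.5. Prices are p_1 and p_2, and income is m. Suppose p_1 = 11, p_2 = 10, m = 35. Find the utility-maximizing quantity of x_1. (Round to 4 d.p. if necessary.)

Tangency: MRS = x_2/x_1 = p_1/p_2.
Rearranging, p_2·x_2 = p_1·x_1. Substituting into the budget gives p_1·x_1·(1 + 1) = m.
Demand: x_1*(p_1,p_2,m) = 0.5·m/p_1 and x_2* = 0.5·m/p_2.
At p_1=11, p_2=10, m=35: x_1* = 0.5·35/11 = 1.5909.

x_1* = 1.5909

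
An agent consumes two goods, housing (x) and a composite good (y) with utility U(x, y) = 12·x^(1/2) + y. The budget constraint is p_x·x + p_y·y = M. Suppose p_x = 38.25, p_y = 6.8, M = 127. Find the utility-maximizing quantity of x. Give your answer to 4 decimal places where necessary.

Thus x* = (6·p_y/p_x)² — independent of M — with the rest of income spent on y.
Plugging in: x* = (6·6.8/38.25)² = 1.1378.

x* = 1.1378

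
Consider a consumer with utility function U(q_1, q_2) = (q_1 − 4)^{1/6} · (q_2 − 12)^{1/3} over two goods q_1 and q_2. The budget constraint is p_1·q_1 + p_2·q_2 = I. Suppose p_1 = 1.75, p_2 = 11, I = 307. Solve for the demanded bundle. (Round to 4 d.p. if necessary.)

q_1* = 36, q_2* = 22.1818

Let q_1' = q_1−4, q_2' = q_2−12. MRS = (1/2)·q_2'/q_1' = p_1/p_2.
Substituting into the budget: q_1* = 4 + 1/3·(I − 4·p_1 − 12·p_2)/p_1, and q_2* = 12 + 2/3·(…)/p_2.
Discretionary income = 307 − 4·1.75 − 12·11 = 168; q_1* = 4 + 1/3·168/1.75 = 36; q_2* = 12 + 2/3·168/11 = 22.1818.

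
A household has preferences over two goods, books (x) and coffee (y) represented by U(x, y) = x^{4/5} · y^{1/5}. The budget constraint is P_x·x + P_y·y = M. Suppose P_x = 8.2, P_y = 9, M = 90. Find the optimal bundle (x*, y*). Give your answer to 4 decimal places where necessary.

x* = 8.7805, y* = 2

The MRS is 4·y/x. Set MRS = P_x/P_y.
So 0.8·P_y·y = 0.2·P_x·x; combined with the budget, a share 0.8 of income goes to x.
Demand: x*(P_x,P_y,M) = 0.8·M/P_x and y* = 0.2·M/P_y.
At P_x=8.2, P_y=9, M=90: x* = 0.8·90/8.2 = 8.7805, y* = 2.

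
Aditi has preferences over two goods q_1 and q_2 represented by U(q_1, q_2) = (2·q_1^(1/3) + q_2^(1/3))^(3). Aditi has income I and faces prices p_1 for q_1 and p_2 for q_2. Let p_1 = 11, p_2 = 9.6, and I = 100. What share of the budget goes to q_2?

share on q_2 = 0.2746

MRS = MU_q_1/MU_q_2 = 2·(q_2/q_1)^(2/3). Set equal to p_1/p_2.
Solve for the ratio: q_2/q_1 = [(1/2)·p_1/p_2]^(1.5).
Substitute q_2 = (q_2/q_1)·q_1 into the budget: q_1* = I/(p_1 + p_2·(q_2/q_1)).
Numerically q_2/q_1 = 0.433648, so q_1* = 100/(11 + 9.6·0.433648) = 6.595 and q_2* = 0.433648·6.595 = 2.8599.
Expenditure on q_2: 9.6·2.8599 = 27.4551; share = 0.2746.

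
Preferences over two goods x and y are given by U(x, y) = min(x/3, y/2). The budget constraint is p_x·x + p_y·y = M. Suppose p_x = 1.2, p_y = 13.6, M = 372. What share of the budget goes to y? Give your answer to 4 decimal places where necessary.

Leontief preferences: the optimum is at the kink where x/3 = y/2, i.e. y = (2/3)·x.
Budget: p_x·x + p_y·(2/3)·x = M, so (3·p_x + 2·p_y)·x = 3·M.
Demand: x*(p_x,p_y,M) = 3·M/(3·p_x + 2·p_y), y* = 2·M/(3·p_x + 2·p_y).
Here 3·1.2 + 2·13.6 = 30.8, giving x* = 36.2338 and y* = 24.1558.
Expenditure on y: 13.6·24.1558 = 328.5195; share = 0.8831.

share on y = 0.8831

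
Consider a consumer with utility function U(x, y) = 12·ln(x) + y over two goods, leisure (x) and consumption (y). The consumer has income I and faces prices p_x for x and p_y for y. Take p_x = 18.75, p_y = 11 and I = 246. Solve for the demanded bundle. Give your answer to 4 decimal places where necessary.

MU_x = 12/x, MU_y = 1. Tangency: 12/x = p_x/p_y.
So x*(p_x,p_y) = 12·p_y/p_x, independent of income; and y* = (I − 12·p_y)/p_y.
At the given prices: x* = 12·11/18.75 = 7.04, and y* = 10.3636.

x* = 7.04, y* = 10.3636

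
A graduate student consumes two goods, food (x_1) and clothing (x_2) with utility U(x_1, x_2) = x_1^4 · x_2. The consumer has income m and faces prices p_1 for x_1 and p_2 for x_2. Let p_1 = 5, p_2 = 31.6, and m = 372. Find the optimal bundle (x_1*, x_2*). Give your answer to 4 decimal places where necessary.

x_1* = 59.52, x_2* = 2.3544

MU_x_1/MU_x_2 = (4·x_2)/(x_1); tangency sets this equal to p_1/p_2.
So 4·p_2·x_2 = p_1·x_1; combined with the budget, a share 0.8 of income goes to x_1.
Demand: x_1*(p_1,p_2,m) = 0.8·m/p_1 and x_2* = 0.2·m/p_2.
At p_1=5, p_2=31.6, m=372: x_1* = 0.8·372/5 = 59.52, x_2* = 2.3544.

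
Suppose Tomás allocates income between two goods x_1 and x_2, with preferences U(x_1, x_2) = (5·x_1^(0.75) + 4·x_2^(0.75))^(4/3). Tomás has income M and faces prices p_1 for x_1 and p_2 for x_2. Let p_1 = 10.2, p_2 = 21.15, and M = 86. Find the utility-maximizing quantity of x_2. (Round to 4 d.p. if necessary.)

x_2* = 0.1786

From the CES first-order condition, (5/4)·(x_2/x_1)^(0.25) = p_1/p_2.
Hence x_2/x_1 = ((4/5)·p_1/p_2)^(1/(0.25)), i.e. raised to the 4 power.
With the ratio pinned down, the budget gives x_1* = M/(p_1 + p_2·(x_2/x_1)) and x_2* = (x_2/x_1)·x_1*.
Numerically x_2/x_1 = 0.022157, so x_1* = 86/(10.2 + 21.15·0.022157) = 8.061 and x_2* = 0.022157·8.061 = 0.1786.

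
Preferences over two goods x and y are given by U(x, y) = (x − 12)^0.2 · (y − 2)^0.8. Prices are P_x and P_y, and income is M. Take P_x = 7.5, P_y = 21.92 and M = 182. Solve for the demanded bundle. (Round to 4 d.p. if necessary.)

MRS = (1/4)·(y−2)/(x−12). Tangency with P_x/P_y gives y−2 = 4·(P_x/P_y)·(x−12).
Substituting into the budget: x* = 12 + 0.2·(M − 12·P_x − 2·P_y)/P_x, and y* = 2 + 0.8·(…)/P_y.
Discretionary income = 182 − 12·7.5 − 2·21.92 = 48.16; x* = 12 + 0.2·48.16/7.5 = 13.2843; y* = 2 + 0.8·48.16/21.92 = 3.7577.

x* = 13.2843, y* = 3.7577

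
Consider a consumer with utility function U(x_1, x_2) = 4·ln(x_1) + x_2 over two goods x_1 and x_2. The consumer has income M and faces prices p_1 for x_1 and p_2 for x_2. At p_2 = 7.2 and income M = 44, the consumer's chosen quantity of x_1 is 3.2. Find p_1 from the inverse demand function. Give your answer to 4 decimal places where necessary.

MU_x_1 = 4/x_1, MU_x_2 = 1. Tangency: 4/x_1 = p_1/p_2.
So x_1*(p_1,p_2) = 4·p_2/p_1, independent of income; and x_2* = (M − 4·p_2)/p_2.
Set x_1* = 3.2 in the demand function and solve for p_1: p_1 = 9.

p_1 = 9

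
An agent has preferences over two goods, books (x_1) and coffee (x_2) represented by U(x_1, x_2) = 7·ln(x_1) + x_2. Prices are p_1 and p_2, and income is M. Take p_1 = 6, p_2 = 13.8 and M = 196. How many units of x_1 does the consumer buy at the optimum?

MU_x_1 = 7/x_1, MU_x_2 = 1. Tangency: 7/x_1 = p_1/p_2.
So x_1*(p_1,p_2) = 7·p_2/p_1, independent of income; and x_2* = (M − 7·p_2)/p_2.
At the given prices: x_1* = 7·13.8/6 = 16.1.

x_1* = 16.1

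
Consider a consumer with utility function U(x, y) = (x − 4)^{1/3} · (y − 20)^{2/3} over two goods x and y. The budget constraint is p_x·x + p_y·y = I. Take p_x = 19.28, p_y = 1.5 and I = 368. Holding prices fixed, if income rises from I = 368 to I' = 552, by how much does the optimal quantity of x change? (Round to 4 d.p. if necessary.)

Δx* = 3.1812

Let x' = x−4, y' = y−20. MRS = (1/2)·y'/x' = p_x/p_y.
Substituting into the budget: x* = 4 + 1/3·(I − 4·p_x − 20·p_y)/p_x, and y* = 20 + 2/3·(…)/p_y.
Discretionary income = 368 − 4·19.28 − 20·1.5 = 260.88; x* = 4 + 1/3·260.88/19.28 = 8.5104.
At I' = 552: x* = 11.6916. Change: 11.6916 − 8.5104 = 3.1812.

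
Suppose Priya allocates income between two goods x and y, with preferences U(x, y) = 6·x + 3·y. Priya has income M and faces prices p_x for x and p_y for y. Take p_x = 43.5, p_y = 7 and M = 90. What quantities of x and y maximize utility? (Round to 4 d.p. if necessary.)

x* = 0, y* = 12.8571

y gives more utility per dollar, so spend all income on y: y* = M/p_y, x* = 0.
Numerically: x* = 0, y* = 12.8571.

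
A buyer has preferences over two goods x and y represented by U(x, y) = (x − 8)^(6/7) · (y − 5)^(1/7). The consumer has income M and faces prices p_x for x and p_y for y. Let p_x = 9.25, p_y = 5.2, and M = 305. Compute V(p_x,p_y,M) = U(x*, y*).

V = 15.9674

Discretionary income = 305 − 8·9.25 − 5·5.2 = 205; x* = 8 + 6/7·205/9.25 = 26.9961; y* = 5 + 1/7·205/5.2 = 10.6319.
Utility at the optimum: U(26.9961, 10.6319) = 15.9674.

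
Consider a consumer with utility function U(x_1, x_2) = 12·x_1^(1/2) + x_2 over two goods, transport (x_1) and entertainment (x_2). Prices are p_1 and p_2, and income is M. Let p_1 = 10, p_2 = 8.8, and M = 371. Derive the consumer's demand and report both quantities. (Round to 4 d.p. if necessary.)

x_1* = 27.8784, x_2* = 10.4791

Utility is quasi-linear in x_2; the FOC for x_1 is 6/√x_1 = p_1/p_2.
Solve: √x_1 = 6·p_2/p_1, so x_1*(p_1,p_2) = (6·p_2/p_1)², and x_2* = (M − p_1·x_1*)/p_2.
Plugging in: x_1* = (6·8.8/10)² = 27.8784, x_2* = 10.4791.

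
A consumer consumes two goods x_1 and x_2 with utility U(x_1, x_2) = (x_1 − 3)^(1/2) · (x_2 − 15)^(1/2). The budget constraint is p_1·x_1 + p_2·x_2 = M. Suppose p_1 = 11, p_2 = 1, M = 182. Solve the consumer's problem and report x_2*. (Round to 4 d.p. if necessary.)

x_2* = 82

Substituting into the budget: x_1* = 3 + 0.5·(M − 3·p_1 − 15·p_2)/p_1, and x_2* = 15 + 0.5·(…)/p_2.
Discretionary income = 182 − 3·11 − 15·1 = 134; x_2* = 15 + 0.5·134/1 = 82.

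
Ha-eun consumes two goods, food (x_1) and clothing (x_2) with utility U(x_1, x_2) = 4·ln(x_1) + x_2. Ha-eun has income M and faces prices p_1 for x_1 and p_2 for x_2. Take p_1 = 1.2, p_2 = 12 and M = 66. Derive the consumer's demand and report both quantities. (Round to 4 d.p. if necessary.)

MU_x_1 = 4/x_1, MU_x_2 = 1. Tangency: 4/x_1 = p_1/p_2.
So x_1*(p_1,p_2) = 4·p_2/p_1, independent of income; and x_2* = (M − 4·p_2)/p_2.
At the given prices: x_1* = 4·12/1.2 = 40, and x_2* = 1.5.

x_1* = 40, x_2* = 1.5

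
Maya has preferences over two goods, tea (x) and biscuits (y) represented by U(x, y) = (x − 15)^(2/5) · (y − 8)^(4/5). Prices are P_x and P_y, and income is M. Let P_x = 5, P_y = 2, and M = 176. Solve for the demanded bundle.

x* = 20.6667, y* = 36.3333

After buying the subsistence bundle (15, 8), a share 1/3 of the remaining income goes to x: x* = 15 + 1/3·(M − 15P_x − 8P_y)/P_x.
Discretionary income = 176 − 15·5 − 8·2 = 85; x* = 15 + 1/3·85/5 = 20.6667; y* = 8 + 2/3·85/2 = 36.3333.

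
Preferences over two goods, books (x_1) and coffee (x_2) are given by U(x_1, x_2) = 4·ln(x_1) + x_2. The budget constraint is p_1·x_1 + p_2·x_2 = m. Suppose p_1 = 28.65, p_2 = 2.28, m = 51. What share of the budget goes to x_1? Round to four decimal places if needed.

So x_1*(p_1,p_2) = 4·p_2/p_1, independent of income; and x_2* = (m − 4·p_2)/p_2.
At the given prices: x_1* = 4·2.28/28.65 = 0.3183, and x_2* = 18.3684.
Expenditure on x_1: 28.65·0.3183 = 9.12; share = 0.1788.

share on x_1 = 0.1788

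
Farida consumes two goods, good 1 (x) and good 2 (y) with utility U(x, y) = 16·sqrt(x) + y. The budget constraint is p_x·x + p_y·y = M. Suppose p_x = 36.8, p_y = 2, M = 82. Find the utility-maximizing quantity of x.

x* = 0.189

Set MRS = p_x/p_y: 8·x^(−1/2) = p_x/p_y.
Solve: √x = 8·p_y/p_x, so x*(p_x,p_y) = (8·p_y/p_x)², and y* = (M − p_x·x*)/p_y.
Plugging in: x* = (8·2/36.8)² = 0.189.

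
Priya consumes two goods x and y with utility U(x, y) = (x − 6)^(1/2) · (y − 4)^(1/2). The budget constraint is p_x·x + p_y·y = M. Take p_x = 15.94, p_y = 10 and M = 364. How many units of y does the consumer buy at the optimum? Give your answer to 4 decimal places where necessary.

y* = 15.418

Discretionary income = 364 − 6·15.94 − 4·10 = 228.36; y* = 4 + 0.5·228.36/10 = 15.418.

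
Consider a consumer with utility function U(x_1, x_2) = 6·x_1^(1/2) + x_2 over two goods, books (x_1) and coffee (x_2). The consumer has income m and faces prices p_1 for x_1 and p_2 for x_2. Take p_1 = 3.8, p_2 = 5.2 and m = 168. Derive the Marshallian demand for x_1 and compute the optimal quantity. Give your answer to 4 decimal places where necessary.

MU_x_1 = 3/√x_1, MU_x_2 = 1. Tangency: 3/√x_1 = p_1/p_2.
Thus x_1* = (3·p_2/p_1)² — independent of m — with the rest of income spent on x_2.
Plugging in: x_1* = (3·5.2/3.8)² = 16.8532.

x_1* = 16.8532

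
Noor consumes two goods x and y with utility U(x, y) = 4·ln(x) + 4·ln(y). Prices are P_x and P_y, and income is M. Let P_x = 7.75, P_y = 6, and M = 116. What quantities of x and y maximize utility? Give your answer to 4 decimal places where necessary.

MU_x/MU_y = (4·y)/(4·x); tangency sets this equal to P_x/P_y.
Rearranging, P_y·y = P_x·x. Substituting into the budget gives P_x·x·(1 + 1) = M.
Demand: x*(P_x,P_y,M) = 0.5·M/P_x and y* = 0.5·M/P_y.
At P_x=7.75, P_y=6, M=116: x* = 0.5·116/7.75 = 7.4839, y* = 9.6667.

x* = 7.4839, y* = 9.6667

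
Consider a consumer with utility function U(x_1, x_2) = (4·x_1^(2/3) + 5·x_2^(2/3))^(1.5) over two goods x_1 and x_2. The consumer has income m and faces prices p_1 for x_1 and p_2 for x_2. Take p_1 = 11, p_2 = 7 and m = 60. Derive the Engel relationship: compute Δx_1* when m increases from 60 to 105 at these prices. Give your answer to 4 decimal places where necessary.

Δx_1* = 0.7025

MU_x_1 ∝ 4·x_1^(-1/3), MU_x_2 ∝ 5·x_2^(-1/3), so MRS = (4/5)·(x_2/x_1)^(1/3) = p_1/p_2.
Hence x_2/x_1 = ((5/4)·p_1/p_2)^(1/(1/3)), i.e. raised to the 3 power.
With the ratio pinned down, the budget gives x_1* = m/(p_1 + p_2·(x_2/x_1)) and x_2* = (x_2/x_1)·x_1*.
Numerically x_2/x_1 = 7.579036, so x_1* = 60/(11 + 7·7.579036) = 0.9367.
At m' = 105: x_1* = 1.6393. Change: 1.6393 − 0.9367 = 0.7025.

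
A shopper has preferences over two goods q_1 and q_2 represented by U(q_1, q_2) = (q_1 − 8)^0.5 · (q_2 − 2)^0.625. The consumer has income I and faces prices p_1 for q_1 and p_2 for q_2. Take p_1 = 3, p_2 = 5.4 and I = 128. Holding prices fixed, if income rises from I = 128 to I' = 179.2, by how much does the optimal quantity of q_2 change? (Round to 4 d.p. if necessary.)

Δq_2* = 5.2675

MRS = (4/5)·(q_2−2)/(q_1−8). Tangency with p_1/p_2 gives q_2−2 = (5/4)·(p_1/p_2)·(q_1−8).
After buying the subsistence bundle (8, 2), a share 4/9 of the remaining income goes to q_1: q_1* = 8 + 4/9·(I − 8p_1 − 2p_2)/p_1.
Discretionary income = 128 − 8·3 − 2·5.4 = 93.2; q_2* = 2 + 5/9·93.2/5.4 = 11.5885.
At I' = 179.2: q_2* = 16.856. Change: 16.856 − 11.5885 = 5.2675.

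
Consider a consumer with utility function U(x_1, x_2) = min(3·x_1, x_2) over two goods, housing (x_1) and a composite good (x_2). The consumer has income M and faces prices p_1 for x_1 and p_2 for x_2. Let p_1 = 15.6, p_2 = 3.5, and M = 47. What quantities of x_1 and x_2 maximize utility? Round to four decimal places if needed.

Leontief preferences: the optimum is at the kink where x_1/1 = x_2/3, i.e. x_2 = 3·x_1.
Budget: p_1·x_1 + p_2·3·x_1 = M, so (p_1 + 3·p_2)·x_1 = M.
Demand: x_1*(p_1,p_2,M) = M/(p_1 + 3·p_2), x_2* = 3·M/(p_1 + 3·p_2).
Here 15.6 + 3·3.5 = 26.1, giving x_1* = 1.8008 and x_2* = 5.4023.

x_1* = 1.8008, x_2* = 5.4023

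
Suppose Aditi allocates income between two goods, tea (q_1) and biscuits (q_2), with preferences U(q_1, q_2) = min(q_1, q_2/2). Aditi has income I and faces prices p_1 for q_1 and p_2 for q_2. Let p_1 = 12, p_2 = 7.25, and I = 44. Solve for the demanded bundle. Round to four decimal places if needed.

q_1* = 1.6604, q_2* = 3.3208

Leontief preferences: the optimum is at the kink where q_1/1 = q_2/2, i.e. q_2 = 2·q_1.
Budget: p_1·q_1 + p_2·2·q_1 = I, so (p_1 + 2·p_2)·q_1 = I.
Demand: q_1*(p_1,p_2,I) = I/(p_1 + 2·p_2), q_2* = 2·I/(p_1 + 2·p_2).
Here 12 + 2·7.25 = 26.5, giving q_1* = 1.6604 and q_2* = 3.3208.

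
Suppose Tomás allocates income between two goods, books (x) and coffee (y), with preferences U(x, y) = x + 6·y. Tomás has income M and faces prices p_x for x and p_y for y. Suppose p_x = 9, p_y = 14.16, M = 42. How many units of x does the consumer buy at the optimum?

Perfect substitutes: compare marginal utility per dollar. 1/p_x vs 6/p_y → 0.1111 vs 0.4237.
y gives more utility per dollar, so spend all income on y: y* = M/p_y, x* = 0.
Numerically: x* = 0, y* = 2.9661.

x* = 0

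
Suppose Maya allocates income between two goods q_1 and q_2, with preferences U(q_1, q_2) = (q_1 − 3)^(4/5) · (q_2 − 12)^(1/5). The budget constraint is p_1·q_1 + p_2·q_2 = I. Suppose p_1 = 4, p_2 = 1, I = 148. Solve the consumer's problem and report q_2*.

This is Cobb-Douglas in (q_1−3, q_2−12): tangency gives 0.8·p_2·(q_2−12) = 0.2·p_1·(q_1−3).
After buying the subsistence bundle (3, 12), a share 0.8 of the remaining income goes to q_1: q_1* = 3 + 0.8·(I − 3p_1 − 12p_2)/p_1.
Discretionary income = 148 − 3·4 − 12·1 = 124; q_2* = 12 + 0.2·124/1 = 36.8.

q_2* = 36.8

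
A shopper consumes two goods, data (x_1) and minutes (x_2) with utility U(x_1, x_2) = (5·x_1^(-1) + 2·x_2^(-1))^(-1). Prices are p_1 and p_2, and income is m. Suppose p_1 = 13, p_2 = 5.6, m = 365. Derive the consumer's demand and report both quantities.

x_1* = 19.841, x_2* = 19.1192

MU_x_1 ∝ 5·x_1^(-2), MU_x_2 ∝ 2·x_2^(-2), so MRS = (5/2)·(x_2/x_1)^(2) = p_1/p_2.
Solve for the ratio: x_2/x_1 = [(2/5)·p_1/p_2]^(0.5).
Substitute x_2 = (x_2/x_1)·x_1 into the budget: x_1* = m/(p_1 + p_2·(x_2/x_1)).
Numerically x_2/x_1 = 0.963624, so x_1* = 365/(13 + 5.6·0.963624) = 19.841 and x_2* = 0.963624·19.841 = 19.1192.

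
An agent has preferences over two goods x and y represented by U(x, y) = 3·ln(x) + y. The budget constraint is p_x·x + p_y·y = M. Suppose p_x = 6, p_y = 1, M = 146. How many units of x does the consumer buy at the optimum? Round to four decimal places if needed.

Set MRS = p_x/p_y: (3/x)/1 = p_x/p_y.
So x*(p_x,p_y) = 3·p_y/p_x, independent of income; and y* = (M − 3·p_y)/p_y.
At the given prices: x* = 3·1/6 = 0.5.

x* = 0.5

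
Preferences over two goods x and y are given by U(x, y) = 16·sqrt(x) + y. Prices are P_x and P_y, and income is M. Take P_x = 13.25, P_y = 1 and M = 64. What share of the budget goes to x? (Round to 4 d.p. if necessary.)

share on x = 0.0755

Set MRS = P_x/P_y: 8·x^(−1/2) = P_x/P_y.
Thus x* = (8·P_y/P_x)² — independent of M — with the rest of income spent on y.
Plugging in: x* = (8·1/13.25)² = 0.3645, y* = 59.1698.
Expenditure on x: 13.25·0.3645 = 4.8302; share = 0.0755.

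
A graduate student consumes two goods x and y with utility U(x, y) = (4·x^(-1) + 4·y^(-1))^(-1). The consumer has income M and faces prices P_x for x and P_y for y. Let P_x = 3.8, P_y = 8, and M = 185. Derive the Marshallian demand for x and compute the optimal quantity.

MRS = MU_x/MU_y = (y/x)^(2). Set equal to P_x/P_y.
Hence y/x = (P_x/P_y)^(1/(2)), i.e. raised to the 0.5 power.
Substitute y = (y/x)·x into the budget: x* = M/(P_x + P_y·(y/x)).
Numerically y/x = 0.689202, so x* = 185/(3.8 + 8·0.689202) = 19.8634.

x* = 19.8634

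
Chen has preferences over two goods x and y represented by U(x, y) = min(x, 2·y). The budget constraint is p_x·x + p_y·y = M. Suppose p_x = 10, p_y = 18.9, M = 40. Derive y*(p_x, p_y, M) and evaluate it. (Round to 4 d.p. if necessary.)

y* = 1.0283

Leontief preferences: the optimum is at the kink where x/2 = y/1, i.e. y = (1/2)·x.
Budget: p_x·x + p_y·(1/2)·x = M, so (2·p_x + p_y)·x = 2·M.
Demand: x*(p_x,p_y,M) = 2·M/(2·p_x + p_y), y* = M/(2·p_x + p_y).
Here 2·10 + 18.9 = 38.9, giving y* = 1.0283.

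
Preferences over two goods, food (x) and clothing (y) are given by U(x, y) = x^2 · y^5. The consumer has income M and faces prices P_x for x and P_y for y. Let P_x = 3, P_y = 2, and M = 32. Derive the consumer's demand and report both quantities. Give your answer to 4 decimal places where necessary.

x* = 3.0476, y* = 11.4286

MU_x/MU_y = (2·y)/(5·x); tangency sets this equal to P_x/P_y.
So 2·P_y·y = 5·P_x·x; combined with the budget, a share 2/7 of income goes to x.
Demand: x*(P_x,P_y,M) = 2/7·M/P_x and y* = 5/7·M/P_y.
At P_x=3, P_y=2, M=32: x* = 2/7·32/3 = 3.0476, y* = 11.4286.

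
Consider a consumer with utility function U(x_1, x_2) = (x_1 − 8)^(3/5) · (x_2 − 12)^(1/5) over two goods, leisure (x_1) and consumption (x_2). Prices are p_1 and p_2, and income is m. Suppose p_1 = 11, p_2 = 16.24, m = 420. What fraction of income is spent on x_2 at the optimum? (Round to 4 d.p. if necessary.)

This is Cobb-Douglas in (x_1−8, x_2−12): tangency gives 0.6·p_2·(x_2−12) = 0.2·p_1·(x_1−8).
Substituting into the budget: x_1* = 8 + 0.75·(m − 8·p_1 − 12·p_2)/p_1, and x_2* = 12 + 0.25·(…)/p_2.
Discretionary income = 420 − 8·11 − 12·16.24 = 137.12; x_1* = 8 + 0.75·137.12/11 = 17.3491; x_2* = 12 + 0.25·137.12/16.24 = 14.1108.
Expenditure on x_2: 16.24·14.1108 = 229.16; share = 0.5456.

share on x_2 = 0.5456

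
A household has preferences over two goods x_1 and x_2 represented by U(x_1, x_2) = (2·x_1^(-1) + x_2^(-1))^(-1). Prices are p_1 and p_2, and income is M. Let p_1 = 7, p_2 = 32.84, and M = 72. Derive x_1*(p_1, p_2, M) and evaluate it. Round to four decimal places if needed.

From the CES first-order condition, 2·(x_2/x_1)^(2) = p_1/p_2.
Solve for the ratio: x_2/x_1 = [(1/2)·p_1/p_2]^(0.5).
With the ratio pinned down, the budget gives x_1* = M/(p_1 + p_2·(x_2/x_1)) and x_2* = (x_2/x_1)·x_1*.
Numerically x_2/x_1 = 0.326462, so x_1* = 72/(7 + 32.84·0.326462) = 4.063.

x_1* = 4.063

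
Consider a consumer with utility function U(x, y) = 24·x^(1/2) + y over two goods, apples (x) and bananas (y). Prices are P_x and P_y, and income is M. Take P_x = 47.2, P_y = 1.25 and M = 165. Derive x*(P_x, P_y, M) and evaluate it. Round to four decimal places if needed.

Utility is quasi-linear in y; the FOC for x is 12/√x = P_x/P_y.
Thus x* = (12·P_y/P_x)² — independent of M — with the rest of income spent on y.
Plugging in: x* = (12·1.25/47.2)² = 0.101.

x* = 0.101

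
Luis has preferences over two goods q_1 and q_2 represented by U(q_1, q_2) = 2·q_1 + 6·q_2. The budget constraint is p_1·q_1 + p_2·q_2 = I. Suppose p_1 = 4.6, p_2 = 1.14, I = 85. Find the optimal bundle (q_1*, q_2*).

Linear utility — the consumer picks whichever good has higher MU/price: 2/4.6 = 0.4348 vs 6/1.14 = 5.2632.
q_2 gives more utility per dollar, so spend all income on q_2: q_2* = I/p_2, q_1* = 0.
Numerically: q_1* = 0, q_2* = 74.5614.

q_1* = 0, q_2* = 74.5614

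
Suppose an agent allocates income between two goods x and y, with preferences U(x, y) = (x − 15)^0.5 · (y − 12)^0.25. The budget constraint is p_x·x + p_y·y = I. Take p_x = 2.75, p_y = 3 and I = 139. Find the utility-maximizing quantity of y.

Let x' = x−15, y' = y−12. MRS = 2·y'/x' = p_x/p_y.
Substituting into the budget: x* = 15 + 2/3·(I − 15·p_x − 12·p_y)/p_x, and y* = 12 + 1/3·(…)/p_y.
Discretionary income = 139 − 15·2.75 − 12·3 = 61.75; y* = 12 + 1/3·61.75/3 = 18.8611.

y* = 18.8611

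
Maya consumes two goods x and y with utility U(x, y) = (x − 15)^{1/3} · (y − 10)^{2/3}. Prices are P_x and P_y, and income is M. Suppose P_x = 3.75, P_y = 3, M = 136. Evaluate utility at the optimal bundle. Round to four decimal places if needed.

V = 8.1458

MRS = (1/2)·(y−10)/(x−15). Tangency with P_x/P_y gives y−10 = 2·(P_x/P_y)·(x−15).
Substituting into the budget: x* = 15 + 1/3·(M − 15·P_x − 10·P_y)/P_x, and y* = 10 + 2/3·(…)/P_y.
Discretionary income = 136 − 15·3.75 − 10·3 = 49.75; x* = 15 + 1/3·49.75/3.75 = 19.4222; y* = 10 + 2/3·49.75/3 = 21.0556.
Utility at the optimum: U(19.4222, 21.0556) = 8.1458.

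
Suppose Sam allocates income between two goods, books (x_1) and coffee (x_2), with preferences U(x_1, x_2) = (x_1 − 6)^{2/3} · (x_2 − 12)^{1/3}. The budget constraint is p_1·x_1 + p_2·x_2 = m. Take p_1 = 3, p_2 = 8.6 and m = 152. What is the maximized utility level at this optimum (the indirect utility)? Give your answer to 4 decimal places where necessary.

V = 3.8242

Substituting into the budget: x_1* = 6 + 2/3·(m − 6·p_1 − 12·p_2)/p_1, and x_2* = 12 + 1/3·(…)/p_2.
Discretionary income = 152 − 6·3 − 12·8.6 = 30.8; x_1* = 6 + 2/3·30.8/3 = 12.8444; x_2* = 12 + 1/3·30.8/8.6 = 13.1938.
Utility at the optimum: U(12.8444, 13.1938) = 3.8242.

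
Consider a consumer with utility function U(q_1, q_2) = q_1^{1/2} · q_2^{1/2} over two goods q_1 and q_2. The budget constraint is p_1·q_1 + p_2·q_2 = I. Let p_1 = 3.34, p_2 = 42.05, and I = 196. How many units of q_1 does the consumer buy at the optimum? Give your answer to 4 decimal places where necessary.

q_1* = 29.3413

Tangency: MRS = q_2/q_1 = p_1/p_2.
Rearranging, p_2·q_2 = p_1·q_1. Substituting into the budget gives p_1·q_1·(1 + 1) = I.
Demand: q_1*(p_1,p_2,I) = 0.5·I/p_1 and q_2* = 0.5·I/p_2.
At p_1=3.34, p_2=42.05, I=196: q_1* = 0.5·196/3.34 = 29.3413.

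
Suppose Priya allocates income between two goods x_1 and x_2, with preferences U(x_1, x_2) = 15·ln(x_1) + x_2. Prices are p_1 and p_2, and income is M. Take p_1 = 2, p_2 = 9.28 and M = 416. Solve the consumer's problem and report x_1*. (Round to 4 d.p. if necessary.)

Set MRS = p_1/p_2: (15/x_1)/1 = p_1/p_2.
So x_1*(p_1,p_2) = 15·p_2/p_1, independent of income; and x_2* = (M − 15·p_2)/p_2.
At the given prices: x_1* = 15·9.28/2 = 69.6.

x_1* = 69.6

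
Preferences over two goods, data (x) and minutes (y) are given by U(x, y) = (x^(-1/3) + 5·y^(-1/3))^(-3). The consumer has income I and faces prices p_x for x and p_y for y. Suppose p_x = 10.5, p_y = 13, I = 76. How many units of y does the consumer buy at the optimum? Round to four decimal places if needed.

y* = 4.5548

MRS = MU_x/MU_y = (1/5)·(y/x)^(4/3). Set equal to p_x/p_y.
Solve for the ratio: y/x = [5·p_x/p_y]^(0.75).
With the ratio pinned down, the budget gives x* = I/(p_x + p_y·(y/x)) and y* = (y/x)·x*.
Numerically y/x = 2.8488, so x* = 76/(10.5 + 13·2.8488) = 1.5988 and y* = 2.8488·1.5988 = 4.5548.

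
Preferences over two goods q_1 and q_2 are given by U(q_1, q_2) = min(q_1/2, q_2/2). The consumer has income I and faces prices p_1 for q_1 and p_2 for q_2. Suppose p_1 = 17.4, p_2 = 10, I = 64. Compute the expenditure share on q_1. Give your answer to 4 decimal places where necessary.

share on q_1 = 0.635

With perfect complements, no substitution: consume in ratio q_1:q_2 = 2:2.
Budget: p_1·q_1 + p_2·q_1 = I, so (2·p_1 + 2·p_2)·q_1 = 2·I.
Demand: q_1*(p_1,p_2,I) = 2·I/(2·p_1 + 2·p_2), q_2* = 2·I/(2·p_1 + 2·p_2).
Here 2·17.4 + 2·10 = 54.8, giving q_1* = 2.3358 and q_2* = 2.3358.
Expenditure on q_1: 17.4·2.3358 = 40.6423; share = 0.635.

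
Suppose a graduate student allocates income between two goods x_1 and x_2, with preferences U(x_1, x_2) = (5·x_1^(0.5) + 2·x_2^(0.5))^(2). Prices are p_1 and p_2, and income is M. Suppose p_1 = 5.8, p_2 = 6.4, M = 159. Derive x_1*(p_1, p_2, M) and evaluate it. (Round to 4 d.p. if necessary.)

x_1* = 23.9422

MU_x_1 ∝ 5·x_1^(-0.5), MU_x_2 ∝ 2·x_2^(-0.5), so MRS = (5/2)·(x_2/x_1)^(0.5) = p_1/p_2.
Solve for the ratio: x_2/x_1 = [(2/5)·p_1/p_2]^(2).
Substitute x_2 = (x_2/x_1)·x_1 into the budget: x_1* = M/(p_1 + p_2·(x_2/x_1)).
Numerically x_2/x_1 = 0.131406, so x_1* = 159/(5.8 + 6.4·0.131406) = 23.9422.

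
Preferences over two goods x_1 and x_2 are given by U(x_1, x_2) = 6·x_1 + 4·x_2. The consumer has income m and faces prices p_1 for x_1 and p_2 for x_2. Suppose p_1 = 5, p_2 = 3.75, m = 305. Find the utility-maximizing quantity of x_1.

x_1 gives more utility per dollar, so spend all income on x_1: x_1* = m/p_1, x_2* = 0.
Numerically: x_1* = 61, x_2* = 0.

x_1* = 61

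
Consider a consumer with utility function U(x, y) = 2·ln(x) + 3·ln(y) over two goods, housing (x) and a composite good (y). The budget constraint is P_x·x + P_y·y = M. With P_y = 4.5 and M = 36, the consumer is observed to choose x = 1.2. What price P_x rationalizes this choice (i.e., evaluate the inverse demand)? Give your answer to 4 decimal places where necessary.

P_x = 12

MU_x/MU_y = (2·y)/(3·x); tangency sets this equal to P_x/P_y.
Rearranging, P_y·y = (3/2)·P_x·x. Substituting into the budget gives P_x·x·(1 + (3/2)) = M.
Demand: x*(P_x,P_y,M) = 0.4·M/P_x and y* = 0.6·M/P_y.
Set x* = 1.2 in the demand function and solve for P_x: P_x = 12.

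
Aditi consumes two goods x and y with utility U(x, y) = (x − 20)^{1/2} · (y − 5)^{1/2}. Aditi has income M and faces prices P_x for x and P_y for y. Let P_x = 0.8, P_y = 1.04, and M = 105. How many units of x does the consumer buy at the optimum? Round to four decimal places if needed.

MRS = (y−5)/(x−20). Tangency with P_x/P_y gives y−5 = (P_x/P_y)·(x−20).
Substituting into the budget: x* = 20 + 0.5·(M − 20·P_x − 5·P_y)/P_x, and y* = 5 + 0.5·(…)/P_y.
Discretionary income = 105 − 20·0.8 − 5·1.04 = 83.8; x* = 20 + 0.5·83.8/0.8 = 72.375.

x* = 72.375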